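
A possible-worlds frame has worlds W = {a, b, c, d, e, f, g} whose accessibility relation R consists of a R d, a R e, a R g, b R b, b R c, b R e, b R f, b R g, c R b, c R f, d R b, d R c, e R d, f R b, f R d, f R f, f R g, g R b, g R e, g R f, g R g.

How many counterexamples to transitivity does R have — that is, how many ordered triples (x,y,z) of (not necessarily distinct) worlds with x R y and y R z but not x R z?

Enumerating: (a,d,b), (a,d,c), (a,g,b), (a,g,f), (b,e,d), (b,f,d), (c,b,c), (c,b,e), (c,b,g), (c,f,d), (c,f,g), (d,b,e), … and 12 more.
Total: 24.

24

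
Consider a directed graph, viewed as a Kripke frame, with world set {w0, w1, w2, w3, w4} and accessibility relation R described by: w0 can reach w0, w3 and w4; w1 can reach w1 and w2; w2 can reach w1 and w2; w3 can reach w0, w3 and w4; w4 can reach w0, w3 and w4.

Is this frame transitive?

Transitive: yes — every two-step R-path is closed by a direct edge.

Yes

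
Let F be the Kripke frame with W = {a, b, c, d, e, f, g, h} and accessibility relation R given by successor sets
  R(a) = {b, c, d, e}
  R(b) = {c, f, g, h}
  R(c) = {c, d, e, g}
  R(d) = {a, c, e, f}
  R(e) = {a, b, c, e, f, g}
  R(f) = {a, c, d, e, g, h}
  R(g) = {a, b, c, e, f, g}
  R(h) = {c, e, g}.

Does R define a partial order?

No

Reflexive: no — a is not related to itself.
Transitive: no — a R b and b R f, but not a R f.
Antisymmetric: no — a R d and d R a with a ≠ d.
So R is not a partial order.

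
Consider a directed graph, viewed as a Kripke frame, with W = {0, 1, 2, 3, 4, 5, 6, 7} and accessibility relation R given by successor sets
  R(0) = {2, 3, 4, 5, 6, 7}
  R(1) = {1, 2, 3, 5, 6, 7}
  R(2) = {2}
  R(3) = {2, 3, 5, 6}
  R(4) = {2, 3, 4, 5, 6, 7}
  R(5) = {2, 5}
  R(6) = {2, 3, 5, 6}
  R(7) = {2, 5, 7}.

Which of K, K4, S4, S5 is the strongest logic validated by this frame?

K4

Transitive (axiom 4): yes — every two-step R-path is closed by a direct edge.
Reflexive (axiom T): no — 0 is not related to itself.
Euclidean (axiom 5): no — 0 R 2 and 0 R 3, but not 2 R 3.
So F validates K, K4; S4 would additionally require R to be reflexive. The strongest is K4.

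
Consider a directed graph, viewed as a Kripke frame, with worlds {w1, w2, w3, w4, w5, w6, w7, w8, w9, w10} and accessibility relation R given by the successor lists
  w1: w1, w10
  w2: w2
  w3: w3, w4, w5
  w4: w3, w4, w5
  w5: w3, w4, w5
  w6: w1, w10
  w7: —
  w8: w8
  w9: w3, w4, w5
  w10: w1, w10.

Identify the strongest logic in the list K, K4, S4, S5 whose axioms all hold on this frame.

K4

Transitive (axiom 4): yes — every two-step R-path is closed by a direct edge.
Reflexive (axiom T): no — w6 is not related to itself.
Euclidean (axiom 5): yes — any two successors of a common world are R-related.
So F validates K, K4; S4 would additionally require R to be reflexive. The strongest is K4.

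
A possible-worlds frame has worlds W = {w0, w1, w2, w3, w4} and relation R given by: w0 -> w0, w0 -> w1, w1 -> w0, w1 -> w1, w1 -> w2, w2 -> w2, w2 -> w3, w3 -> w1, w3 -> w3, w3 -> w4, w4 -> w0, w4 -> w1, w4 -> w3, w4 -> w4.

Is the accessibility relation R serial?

Yes

Serial: yes — every world has a successor (e.g. w0 R w0).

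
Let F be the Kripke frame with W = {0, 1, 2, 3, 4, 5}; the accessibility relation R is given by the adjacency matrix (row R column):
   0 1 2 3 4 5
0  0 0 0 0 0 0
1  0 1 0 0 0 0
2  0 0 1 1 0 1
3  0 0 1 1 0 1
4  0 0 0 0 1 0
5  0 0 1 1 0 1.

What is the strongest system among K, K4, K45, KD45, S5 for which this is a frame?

K45

Transitive (axiom 4): yes — every two-step R-path is closed by a direct edge.
Euclidean (axiom 5): yes — any two successors of a common world are R-related.
Serial (axiom D): no — 0 has no R-successor.
Reflexive (axiom T): no — 0 is not related to itself.
So F validates K, K4, K45; KD45 would additionally require R to be serial. The strongest is K45.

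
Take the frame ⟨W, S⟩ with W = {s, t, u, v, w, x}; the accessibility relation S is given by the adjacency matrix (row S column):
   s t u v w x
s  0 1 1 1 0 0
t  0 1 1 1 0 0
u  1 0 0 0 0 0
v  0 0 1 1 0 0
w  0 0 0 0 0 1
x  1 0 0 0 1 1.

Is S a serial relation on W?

Serial: yes — every world has a successor (e.g. s S t).

Yes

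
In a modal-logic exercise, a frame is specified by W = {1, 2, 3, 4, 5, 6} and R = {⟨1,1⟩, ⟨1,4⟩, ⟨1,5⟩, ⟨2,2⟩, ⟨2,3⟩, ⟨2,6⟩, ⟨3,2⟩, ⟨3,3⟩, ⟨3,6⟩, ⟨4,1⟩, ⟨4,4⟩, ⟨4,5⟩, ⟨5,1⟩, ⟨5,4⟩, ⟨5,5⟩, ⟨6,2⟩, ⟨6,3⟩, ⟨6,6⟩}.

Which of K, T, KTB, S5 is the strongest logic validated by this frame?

S5

Reflexive (axiom T): yes — every world is R-related to itself.
Symmetric (axiom B): yes — every pair in R has its reverse in R.
Euclidean (axiom 5): yes — any two successors of a common world are R-related.
So F validates K, T, KTB, S5. The strongest is S5.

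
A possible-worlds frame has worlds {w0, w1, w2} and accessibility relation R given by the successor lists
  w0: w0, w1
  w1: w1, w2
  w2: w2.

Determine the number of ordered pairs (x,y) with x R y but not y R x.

Enumerating: (w0,w1), (w1,w2).

2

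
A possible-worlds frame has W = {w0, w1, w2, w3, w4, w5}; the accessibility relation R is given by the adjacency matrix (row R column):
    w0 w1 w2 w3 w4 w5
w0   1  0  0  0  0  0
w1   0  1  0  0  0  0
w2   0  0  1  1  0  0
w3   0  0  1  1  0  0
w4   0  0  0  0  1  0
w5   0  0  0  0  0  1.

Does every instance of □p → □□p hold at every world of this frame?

The schema 4 characterises exactly the transitive frames.
Transitive: yes — every two-step R-path is closed by a direct edge.

Yes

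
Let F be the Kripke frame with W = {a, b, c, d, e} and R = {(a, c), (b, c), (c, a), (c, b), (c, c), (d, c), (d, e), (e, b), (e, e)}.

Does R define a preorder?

No

Reflexive: no — a is not related to itself.
Transitive: no — a R c and c R b, but not a R b.
So R is not a preorder.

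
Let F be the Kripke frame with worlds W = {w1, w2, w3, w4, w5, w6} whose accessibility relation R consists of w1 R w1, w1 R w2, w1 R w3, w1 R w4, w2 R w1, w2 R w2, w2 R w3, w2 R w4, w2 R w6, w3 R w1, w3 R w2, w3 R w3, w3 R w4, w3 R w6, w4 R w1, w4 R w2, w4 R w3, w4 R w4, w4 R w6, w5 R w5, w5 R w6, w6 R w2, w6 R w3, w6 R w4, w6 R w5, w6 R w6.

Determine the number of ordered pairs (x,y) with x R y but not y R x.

0

R is symmetric; there are no such tuples.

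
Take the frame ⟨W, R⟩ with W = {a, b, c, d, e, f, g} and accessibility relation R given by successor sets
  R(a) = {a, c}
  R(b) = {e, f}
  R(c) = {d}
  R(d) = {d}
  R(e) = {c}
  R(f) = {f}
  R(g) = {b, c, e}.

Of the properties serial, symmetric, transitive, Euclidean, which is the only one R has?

Serial: yes — every world has a successor (e.g. a R a).
Symmetric: no — a R c but not c R a.
Transitive: no — a R c and c R d, but not a R d.
Euclidean: no — b R e and b R f, but not e R f.
Only serial holds.

serial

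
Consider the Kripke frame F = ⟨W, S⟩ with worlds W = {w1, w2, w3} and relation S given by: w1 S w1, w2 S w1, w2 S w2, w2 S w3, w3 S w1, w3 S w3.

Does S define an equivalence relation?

No

Reflexive: yes — every world is S-related to itself.
Symmetric: no — w2 S w1 but not w1 S w2.
Transitive: yes — every two-step S-path is closed by a direct edge.
So S is not an equivalence relation.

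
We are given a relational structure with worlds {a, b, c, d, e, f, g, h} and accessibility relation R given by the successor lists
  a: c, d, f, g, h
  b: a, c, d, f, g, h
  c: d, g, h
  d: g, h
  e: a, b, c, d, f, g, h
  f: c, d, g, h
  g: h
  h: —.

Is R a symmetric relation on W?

Symmetric: no — a R c but not c R a.

No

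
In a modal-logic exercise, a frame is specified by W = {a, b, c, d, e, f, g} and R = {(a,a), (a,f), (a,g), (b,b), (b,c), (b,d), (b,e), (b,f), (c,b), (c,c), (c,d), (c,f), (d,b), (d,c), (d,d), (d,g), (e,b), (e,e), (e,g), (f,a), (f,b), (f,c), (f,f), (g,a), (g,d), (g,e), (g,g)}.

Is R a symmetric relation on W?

Symmetric: yes — every pair in R has its reverse in R.

Yes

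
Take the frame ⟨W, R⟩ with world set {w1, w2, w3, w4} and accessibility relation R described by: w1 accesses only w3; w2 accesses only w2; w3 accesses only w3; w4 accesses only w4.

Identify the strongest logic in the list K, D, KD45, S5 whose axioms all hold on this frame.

Serial (axiom D): yes — every world has a successor (e.g. w1 R w3).
Euclidean (axiom 5): yes — any two successors of a common world are R-related.
Transitive (axiom 4): yes — every two-step R-path is closed by a direct edge.
Reflexive (axiom T): no — w1 is not related to itself.
So F validates K, D, KD45; S5 would additionally require R to be reflexive. The strongest is KD45.

KD45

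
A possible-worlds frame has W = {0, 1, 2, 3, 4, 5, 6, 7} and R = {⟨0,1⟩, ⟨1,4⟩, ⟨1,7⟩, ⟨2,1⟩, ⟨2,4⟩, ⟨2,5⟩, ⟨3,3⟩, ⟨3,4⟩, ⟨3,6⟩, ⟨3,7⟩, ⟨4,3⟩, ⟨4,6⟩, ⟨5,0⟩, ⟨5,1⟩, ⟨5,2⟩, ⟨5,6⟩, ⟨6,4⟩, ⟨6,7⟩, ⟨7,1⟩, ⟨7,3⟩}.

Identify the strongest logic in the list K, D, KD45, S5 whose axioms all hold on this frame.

D

Serial (axiom D): yes — every world has a successor (e.g. 0 R 1).
Euclidean (axiom 5): no — 1 R 4 and 1 R 7, but not 4 R 7.
Transitive (axiom 4): no — 0 R 1 and 1 R 4, but not 0 R 4.
Reflexive (axiom T): no — 0 is not related to itself.
So F validates K, D; KD45 would additionally require R to be Euclidean and transitive. The strongest is D.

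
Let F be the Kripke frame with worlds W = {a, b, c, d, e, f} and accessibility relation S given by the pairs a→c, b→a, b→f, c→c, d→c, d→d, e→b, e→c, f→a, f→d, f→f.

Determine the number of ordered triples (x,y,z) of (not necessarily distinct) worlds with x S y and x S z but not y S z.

Enumerating: (b,a,a), (b,a,f), (d,c,d), (e,b,b), (e,b,c), (e,c,b), (f,a,a), (f,a,d), (f,a,f), (f,d,a), (f,d,f).

11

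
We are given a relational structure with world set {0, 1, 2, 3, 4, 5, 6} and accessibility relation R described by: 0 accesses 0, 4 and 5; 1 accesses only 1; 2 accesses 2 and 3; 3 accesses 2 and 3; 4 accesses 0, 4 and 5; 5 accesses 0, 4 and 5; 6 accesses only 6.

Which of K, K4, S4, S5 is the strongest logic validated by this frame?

S5

Transitive (axiom 4): yes — every two-step R-path is closed by a direct edge.
Reflexive (axiom T): yes — every world is R-related to itself.
Euclidean (axiom 5): yes — any two successors of a common world are R-related.
So F validates K, K4, S4, S5. The strongest is S5.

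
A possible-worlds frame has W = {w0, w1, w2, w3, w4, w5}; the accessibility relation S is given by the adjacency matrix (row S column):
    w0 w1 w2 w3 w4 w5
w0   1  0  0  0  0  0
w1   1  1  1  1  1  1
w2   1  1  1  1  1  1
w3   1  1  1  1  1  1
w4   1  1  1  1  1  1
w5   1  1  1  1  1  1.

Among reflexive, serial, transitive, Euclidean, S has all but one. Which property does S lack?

Reflexive: yes — every world is S-related to itself.
Serial: yes — every world has a successor (e.g. w0 S w0).
Transitive: yes — every two-step S-path is closed by a direct edge.
Euclidean: no — w1 S w0 and w1 S w2, but not w0 S w2.
Only Euclidean fails.

Euclidean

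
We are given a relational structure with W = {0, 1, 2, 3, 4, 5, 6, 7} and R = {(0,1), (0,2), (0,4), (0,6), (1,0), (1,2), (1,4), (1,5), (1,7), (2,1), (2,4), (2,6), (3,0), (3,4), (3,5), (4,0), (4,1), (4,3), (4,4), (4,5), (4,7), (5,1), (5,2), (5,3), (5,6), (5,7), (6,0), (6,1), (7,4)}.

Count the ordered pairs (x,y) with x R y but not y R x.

10

Enumerating: (0,2), (1,7), (2,4), (2,6), (3,0), (4,5), (5,2), (5,6), (5,7), (6,1).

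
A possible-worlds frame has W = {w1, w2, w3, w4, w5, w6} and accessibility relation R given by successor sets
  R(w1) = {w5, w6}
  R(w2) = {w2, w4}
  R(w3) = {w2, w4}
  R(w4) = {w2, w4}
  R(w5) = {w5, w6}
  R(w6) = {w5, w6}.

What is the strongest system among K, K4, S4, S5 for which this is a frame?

K4

Transitive (axiom 4): yes — every two-step R-path is closed by a direct edge.
Reflexive (axiom T): no — w1 is not related to itself.
Euclidean (axiom 5): yes — any two successors of a common world are R-related.
So F validates K, K4; S4 would additionally require R to be reflexive. The strongest is K4.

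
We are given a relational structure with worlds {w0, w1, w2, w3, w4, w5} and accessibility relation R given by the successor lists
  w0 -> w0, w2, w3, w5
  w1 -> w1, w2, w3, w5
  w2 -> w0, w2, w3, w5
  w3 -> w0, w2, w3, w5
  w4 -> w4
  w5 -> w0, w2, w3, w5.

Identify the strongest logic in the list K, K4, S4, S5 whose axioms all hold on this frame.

Transitive (axiom 4): no — w1 R w2 and w2 R w0, but not w1 R w0.
Reflexive (axiom T): yes — every world is R-related to itself.
Euclidean (axiom 5): no — w1 R w2 and w1 R w1, but not w2 R w1.
So F validates K; K4 would additionally require R to be transitive. The strongest is K.

K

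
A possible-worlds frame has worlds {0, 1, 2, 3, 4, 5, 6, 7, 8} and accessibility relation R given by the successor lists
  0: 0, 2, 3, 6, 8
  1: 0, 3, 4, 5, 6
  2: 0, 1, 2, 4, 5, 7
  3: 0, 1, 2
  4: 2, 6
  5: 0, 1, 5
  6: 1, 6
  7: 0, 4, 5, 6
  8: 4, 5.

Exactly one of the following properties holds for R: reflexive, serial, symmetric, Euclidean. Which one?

Reflexive: no — 1 is not related to itself.
Serial: yes — every world has a successor (e.g. 0 R 0).
Symmetric: no — 0 R 6 but not 6 R 0.
Euclidean: no — 0 R 2 and 0 R 3, but not 2 R 3.
Only serial holds.

serial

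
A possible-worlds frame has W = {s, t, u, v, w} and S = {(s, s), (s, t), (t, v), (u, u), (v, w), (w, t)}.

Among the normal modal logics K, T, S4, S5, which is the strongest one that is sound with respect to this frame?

Reflexive (axiom T): no — t is not related to itself.
Transitive (axiom 4): no — s S t and t S v, but not s S v.
Euclidean (axiom 5): no — s S t and s S s, but not t S s.
So F validates K; T would additionally require S to be reflexive. The strongest is K.

K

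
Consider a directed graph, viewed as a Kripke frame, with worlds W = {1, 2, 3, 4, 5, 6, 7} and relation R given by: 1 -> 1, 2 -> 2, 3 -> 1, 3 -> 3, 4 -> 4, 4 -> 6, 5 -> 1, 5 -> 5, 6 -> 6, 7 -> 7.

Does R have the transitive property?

Transitive: yes — every two-step R-path is closed by a direct edge.

Yes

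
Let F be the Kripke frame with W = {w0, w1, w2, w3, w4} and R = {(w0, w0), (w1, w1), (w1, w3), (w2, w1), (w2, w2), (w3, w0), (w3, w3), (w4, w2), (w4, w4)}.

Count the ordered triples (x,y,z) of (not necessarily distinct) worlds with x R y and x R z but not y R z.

Enumerating: (w1,w3,w1), (w2,w1,w2), (w3,w0,w3), (w4,w2,w4).

4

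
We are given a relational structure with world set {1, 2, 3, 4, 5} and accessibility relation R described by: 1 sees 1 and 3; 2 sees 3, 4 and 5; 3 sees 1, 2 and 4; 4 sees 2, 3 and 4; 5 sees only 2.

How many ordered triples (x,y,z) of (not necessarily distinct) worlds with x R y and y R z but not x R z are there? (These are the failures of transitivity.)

Enumerating: (1,3,2), (1,3,4), (2,3,1), (2,3,2), (2,4,2), (2,5,2), (3,1,3), (3,2,3), (3,2,5), (3,4,3), (4,2,5), (4,3,1), (5,2,3), (5,2,4), (5,2,5).

15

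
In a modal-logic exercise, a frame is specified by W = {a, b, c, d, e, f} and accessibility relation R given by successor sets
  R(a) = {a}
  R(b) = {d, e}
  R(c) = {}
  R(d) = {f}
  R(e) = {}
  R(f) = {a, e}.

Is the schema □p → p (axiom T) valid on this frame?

Axiom T corresponds to the accessibility relation being reflexive.
Reflexive: no — b is not related to itself.

No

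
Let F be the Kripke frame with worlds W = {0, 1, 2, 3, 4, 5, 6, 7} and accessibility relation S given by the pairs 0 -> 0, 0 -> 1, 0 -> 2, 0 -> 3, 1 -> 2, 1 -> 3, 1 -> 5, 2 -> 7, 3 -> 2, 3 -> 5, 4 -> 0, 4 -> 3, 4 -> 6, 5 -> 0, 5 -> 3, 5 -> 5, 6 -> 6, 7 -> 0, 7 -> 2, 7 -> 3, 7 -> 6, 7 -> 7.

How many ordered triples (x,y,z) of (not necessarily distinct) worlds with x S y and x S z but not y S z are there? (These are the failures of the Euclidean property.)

40

Enumerating: (0,1,0), (0,1,1), (0,2,0), (0,2,1), (0,2,2), (0,2,3), (0,3,0), (0,3,1), (0,3,3), (1,2,2), (1,2,3), (1,2,5), … and 28 more.
Total: 40.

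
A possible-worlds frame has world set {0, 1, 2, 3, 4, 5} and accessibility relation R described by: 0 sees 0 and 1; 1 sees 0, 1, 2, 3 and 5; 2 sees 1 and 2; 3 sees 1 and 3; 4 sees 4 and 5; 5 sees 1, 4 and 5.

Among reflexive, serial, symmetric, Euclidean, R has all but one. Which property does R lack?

Euclidean

Reflexive: yes — every world is R-related to itself.
Serial: yes — every world has a successor (e.g. 0 R 0).
Symmetric: yes — every pair in R has its reverse in R.
Euclidean: no — 1 R 0 and 1 R 2, but not 0 R 2.
Only Euclidean fails.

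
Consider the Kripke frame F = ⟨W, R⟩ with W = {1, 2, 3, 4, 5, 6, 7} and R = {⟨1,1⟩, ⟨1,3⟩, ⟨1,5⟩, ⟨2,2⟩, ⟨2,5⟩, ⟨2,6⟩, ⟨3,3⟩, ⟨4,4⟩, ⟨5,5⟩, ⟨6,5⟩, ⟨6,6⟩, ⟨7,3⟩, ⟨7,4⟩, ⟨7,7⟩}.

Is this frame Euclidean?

No

Euclidean: no — 1 R 3 and 1 R 5, but not 3 R 5.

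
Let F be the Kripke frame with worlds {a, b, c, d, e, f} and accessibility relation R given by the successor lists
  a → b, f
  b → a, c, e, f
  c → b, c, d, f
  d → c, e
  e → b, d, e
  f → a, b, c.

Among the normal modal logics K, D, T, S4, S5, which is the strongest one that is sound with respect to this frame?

D

Serial (axiom D): yes — every world has a successor (e.g. a R b).
Reflexive (axiom T): no — a is not related to itself.
Transitive (axiom 4): no — a R b and b R c, but not a R c.
Euclidean (axiom 5): no — b R a and b R c, but not a R c.
So F validates K, D; T would additionally require R to be reflexive. The strongest is D.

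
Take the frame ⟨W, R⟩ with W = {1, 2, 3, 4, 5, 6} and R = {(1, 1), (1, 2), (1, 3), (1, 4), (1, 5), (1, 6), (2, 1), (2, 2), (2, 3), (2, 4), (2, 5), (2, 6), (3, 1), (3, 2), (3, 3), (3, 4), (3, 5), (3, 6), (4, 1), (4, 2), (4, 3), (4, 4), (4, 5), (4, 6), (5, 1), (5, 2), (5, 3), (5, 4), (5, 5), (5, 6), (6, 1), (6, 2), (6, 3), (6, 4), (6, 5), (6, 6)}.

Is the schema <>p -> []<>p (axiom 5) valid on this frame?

By correspondence theory, 5 is valid on a frame iff R is Euclidean.
Euclidean: yes — any two successors of a common world are R-related.

Yes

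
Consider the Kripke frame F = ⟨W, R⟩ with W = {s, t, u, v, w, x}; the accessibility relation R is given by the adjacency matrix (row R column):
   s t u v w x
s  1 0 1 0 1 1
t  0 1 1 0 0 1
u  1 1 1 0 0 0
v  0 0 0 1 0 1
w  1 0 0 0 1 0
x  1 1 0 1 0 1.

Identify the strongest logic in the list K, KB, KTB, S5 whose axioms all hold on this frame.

Symmetric (axiom B): yes — every pair in R has its reverse in R.
Reflexive (axiom T): yes — every world is R-related to itself.
Euclidean (axiom 5): no — s R u and s R w, but not u R w.
So F validates K, KB, KTB; S5 would additionally require R to be Euclidean. The strongest is KTB.

KTB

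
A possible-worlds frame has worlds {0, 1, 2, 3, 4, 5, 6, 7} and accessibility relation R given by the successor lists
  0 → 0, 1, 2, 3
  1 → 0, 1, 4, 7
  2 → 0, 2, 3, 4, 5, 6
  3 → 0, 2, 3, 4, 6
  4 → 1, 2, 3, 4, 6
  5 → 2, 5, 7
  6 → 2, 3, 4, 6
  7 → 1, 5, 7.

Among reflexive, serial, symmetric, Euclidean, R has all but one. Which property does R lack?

Euclidean

Reflexive: yes — every world is R-related to itself.
Serial: yes — every world has a successor (e.g. 0 R 0).
Symmetric: yes — every pair in R has its reverse in R.
Euclidean: no — 0 R 1 and 0 R 2, but not 1 R 2.
Only Euclidean fails.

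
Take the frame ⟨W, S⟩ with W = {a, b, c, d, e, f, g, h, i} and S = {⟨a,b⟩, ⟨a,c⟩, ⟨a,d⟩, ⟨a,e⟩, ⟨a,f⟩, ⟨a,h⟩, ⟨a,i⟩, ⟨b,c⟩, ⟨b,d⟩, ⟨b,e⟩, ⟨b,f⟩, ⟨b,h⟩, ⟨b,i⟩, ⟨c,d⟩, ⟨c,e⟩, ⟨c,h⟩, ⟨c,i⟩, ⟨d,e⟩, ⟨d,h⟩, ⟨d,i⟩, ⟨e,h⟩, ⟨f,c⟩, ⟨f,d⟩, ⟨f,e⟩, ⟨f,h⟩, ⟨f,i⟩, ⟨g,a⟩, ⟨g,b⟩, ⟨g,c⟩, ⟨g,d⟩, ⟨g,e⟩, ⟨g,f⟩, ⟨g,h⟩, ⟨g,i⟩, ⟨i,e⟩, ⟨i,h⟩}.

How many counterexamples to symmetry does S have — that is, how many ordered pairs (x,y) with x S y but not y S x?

Enumerating: (a,b), (a,c), (a,d), (a,e), (a,f), (a,h), (a,i), (b,c), (b,d), (b,e), (b,f), (b,h), … and 24 more.
Total: 36.

36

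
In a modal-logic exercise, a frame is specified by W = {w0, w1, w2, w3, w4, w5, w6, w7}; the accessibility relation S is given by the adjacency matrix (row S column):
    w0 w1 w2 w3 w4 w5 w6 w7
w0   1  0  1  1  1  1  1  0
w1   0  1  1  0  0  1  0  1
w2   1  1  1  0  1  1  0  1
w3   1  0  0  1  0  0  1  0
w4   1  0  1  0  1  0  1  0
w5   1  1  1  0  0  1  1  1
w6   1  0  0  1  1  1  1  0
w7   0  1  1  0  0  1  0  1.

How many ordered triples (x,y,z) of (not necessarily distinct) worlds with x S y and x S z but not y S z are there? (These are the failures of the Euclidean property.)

Enumerating: (w0,w2,w3), (w0,w2,w6), (w0,w3,w2), (w0,w3,w4), (w0,w3,w5), (w0,w4,w3), (w0,w4,w5), (w0,w5,w3), (w0,w5,w4), (w0,w6,w2), (w2,w0,w1), (w2,w0,w7), … and 26 more.
Total: 38.

38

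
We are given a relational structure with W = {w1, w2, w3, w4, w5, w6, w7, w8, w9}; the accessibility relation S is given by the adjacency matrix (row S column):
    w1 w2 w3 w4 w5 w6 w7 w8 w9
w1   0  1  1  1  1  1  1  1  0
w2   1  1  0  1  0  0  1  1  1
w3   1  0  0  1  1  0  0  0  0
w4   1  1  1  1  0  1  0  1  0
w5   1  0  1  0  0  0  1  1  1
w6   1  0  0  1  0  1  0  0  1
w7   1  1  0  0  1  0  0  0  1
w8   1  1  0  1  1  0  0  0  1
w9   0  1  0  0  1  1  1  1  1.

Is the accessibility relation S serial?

Yes

Serial: yes — every world has a successor (e.g. w1 S w2).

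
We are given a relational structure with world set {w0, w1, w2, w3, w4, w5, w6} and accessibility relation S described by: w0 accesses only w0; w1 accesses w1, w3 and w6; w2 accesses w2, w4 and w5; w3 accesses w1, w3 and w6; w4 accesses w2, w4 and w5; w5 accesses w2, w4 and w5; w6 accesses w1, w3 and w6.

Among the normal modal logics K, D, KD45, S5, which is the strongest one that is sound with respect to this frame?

S5

Serial (axiom D): yes — every world has a successor (e.g. w0 S w0).
Euclidean (axiom 5): yes — any two successors of a common world are S-related.
Transitive (axiom 4): yes — every two-step S-path is closed by a direct edge.
Reflexive (axiom T): yes — every world is S-related to itself.
So F validates K, D, KD45, S5. The strongest is S5.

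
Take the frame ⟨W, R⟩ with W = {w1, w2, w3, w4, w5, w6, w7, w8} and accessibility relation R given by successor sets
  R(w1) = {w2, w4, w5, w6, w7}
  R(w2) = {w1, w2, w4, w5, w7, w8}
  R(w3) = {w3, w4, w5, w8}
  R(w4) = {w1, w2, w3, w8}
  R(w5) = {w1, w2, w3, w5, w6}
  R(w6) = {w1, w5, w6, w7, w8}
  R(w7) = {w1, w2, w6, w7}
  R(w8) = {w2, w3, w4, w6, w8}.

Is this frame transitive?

No

Transitive: no — w1 R w2 and w2 R w8, but not w1 R w8.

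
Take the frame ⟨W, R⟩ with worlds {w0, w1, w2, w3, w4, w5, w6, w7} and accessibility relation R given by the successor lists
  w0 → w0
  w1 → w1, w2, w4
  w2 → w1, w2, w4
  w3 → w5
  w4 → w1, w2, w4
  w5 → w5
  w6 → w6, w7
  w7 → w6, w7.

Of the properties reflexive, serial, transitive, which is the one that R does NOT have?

Reflexive: no — w3 is not related to itself.
Serial: yes — every world has a successor (e.g. w0 R w0).
Transitive: yes — every two-step R-path is closed by a direct edge.
Only reflexive fails.

reflexive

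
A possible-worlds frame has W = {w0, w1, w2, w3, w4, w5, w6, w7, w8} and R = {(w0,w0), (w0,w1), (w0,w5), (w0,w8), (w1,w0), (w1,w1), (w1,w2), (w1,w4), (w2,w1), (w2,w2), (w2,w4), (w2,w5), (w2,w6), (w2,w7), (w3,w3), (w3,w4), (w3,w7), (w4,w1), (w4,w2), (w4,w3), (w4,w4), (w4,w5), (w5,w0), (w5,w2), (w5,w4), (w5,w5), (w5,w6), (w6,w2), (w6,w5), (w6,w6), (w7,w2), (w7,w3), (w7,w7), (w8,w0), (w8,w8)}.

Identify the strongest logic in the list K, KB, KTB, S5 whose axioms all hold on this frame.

Symmetric (axiom B): yes — every pair in R has its reverse in R.
Reflexive (axiom T): yes — every world is R-related to itself.
Euclidean (axiom 5): no — w0 R w1 and w0 R w5, but not w1 R w5.
So F validates K, KB, KTB; S5 would additionally require R to be Euclidean. The strongest is KTB.

KTB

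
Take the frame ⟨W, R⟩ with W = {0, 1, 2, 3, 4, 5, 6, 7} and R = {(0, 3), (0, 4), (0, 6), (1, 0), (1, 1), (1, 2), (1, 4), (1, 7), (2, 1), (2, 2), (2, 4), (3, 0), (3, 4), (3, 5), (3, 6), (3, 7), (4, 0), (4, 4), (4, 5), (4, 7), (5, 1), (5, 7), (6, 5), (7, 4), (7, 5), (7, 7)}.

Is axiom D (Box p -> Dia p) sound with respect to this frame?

By correspondence theory, D is valid on a frame iff R is serial.
Serial: yes — every world has a successor (e.g. 0 R 3).

Yes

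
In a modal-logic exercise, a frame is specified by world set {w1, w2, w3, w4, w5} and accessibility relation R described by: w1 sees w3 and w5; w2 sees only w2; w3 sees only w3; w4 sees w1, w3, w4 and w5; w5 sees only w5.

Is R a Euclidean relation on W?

Euclidean: no — w1 R w3 and w1 R w5, but not w3 R w5.

No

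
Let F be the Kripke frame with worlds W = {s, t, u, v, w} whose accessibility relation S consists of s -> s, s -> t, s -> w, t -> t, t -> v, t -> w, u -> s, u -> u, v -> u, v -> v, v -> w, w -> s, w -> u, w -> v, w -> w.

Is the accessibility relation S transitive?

No

Transitive: no — s S t and t S v, but not s S v.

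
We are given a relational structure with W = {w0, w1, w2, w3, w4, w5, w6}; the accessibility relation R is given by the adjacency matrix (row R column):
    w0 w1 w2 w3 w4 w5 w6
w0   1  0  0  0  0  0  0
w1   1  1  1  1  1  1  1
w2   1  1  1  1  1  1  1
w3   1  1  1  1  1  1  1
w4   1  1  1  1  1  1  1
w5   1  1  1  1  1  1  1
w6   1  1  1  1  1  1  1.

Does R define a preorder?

Yes

Reflexive: yes — every world is R-related to itself.
Transitive: yes — every two-step R-path is closed by a direct edge.
So R is a preorder.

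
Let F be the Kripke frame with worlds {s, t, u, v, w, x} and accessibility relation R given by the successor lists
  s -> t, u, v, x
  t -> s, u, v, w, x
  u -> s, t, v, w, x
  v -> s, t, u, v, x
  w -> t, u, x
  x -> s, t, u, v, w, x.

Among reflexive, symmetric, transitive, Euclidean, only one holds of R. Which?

symmetric

Reflexive: no — s is not related to itself.
Symmetric: yes — every pair in R has its reverse in R.
Transitive: no — s R t and t R w, but not s R w.
Euclidean: no — t R s and t R w, but not s R w.
Only symmetric holds.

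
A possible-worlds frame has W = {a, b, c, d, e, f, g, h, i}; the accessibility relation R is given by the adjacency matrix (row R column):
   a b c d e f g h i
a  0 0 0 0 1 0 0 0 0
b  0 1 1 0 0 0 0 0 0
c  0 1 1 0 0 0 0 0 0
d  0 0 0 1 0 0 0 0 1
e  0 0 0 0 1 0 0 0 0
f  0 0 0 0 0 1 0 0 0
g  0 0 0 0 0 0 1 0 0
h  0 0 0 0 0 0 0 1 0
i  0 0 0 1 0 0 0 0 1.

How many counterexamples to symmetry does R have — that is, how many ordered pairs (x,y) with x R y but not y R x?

1

Enumerating: (a,e).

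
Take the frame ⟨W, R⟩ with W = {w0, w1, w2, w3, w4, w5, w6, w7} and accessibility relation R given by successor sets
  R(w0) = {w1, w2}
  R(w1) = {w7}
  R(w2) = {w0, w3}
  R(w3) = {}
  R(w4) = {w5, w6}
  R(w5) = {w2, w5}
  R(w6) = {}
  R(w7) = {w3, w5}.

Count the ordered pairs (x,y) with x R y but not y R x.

Enumerating: (w0,w1), (w1,w7), (w2,w3), (w4,w5), (w4,w6), (w5,w2), (w7,w3), (w7,w5).

8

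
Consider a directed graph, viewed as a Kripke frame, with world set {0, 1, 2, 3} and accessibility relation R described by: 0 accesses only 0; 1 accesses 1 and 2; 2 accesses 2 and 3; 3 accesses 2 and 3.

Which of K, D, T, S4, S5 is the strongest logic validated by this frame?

T

Serial (axiom D): yes — every world has a successor (e.g. 0 R 0).
Reflexive (axiom T): yes — every world is R-related to itself.
Transitive (axiom 4): no — 1 R 2 and 2 R 3, but not 1 R 3.
Euclidean (axiom 5): no — 1 R 2 and 1 R 1, but not 2 R 1.
So F validates K, D, T; S4 would additionally require R to be transitive. The strongest is T.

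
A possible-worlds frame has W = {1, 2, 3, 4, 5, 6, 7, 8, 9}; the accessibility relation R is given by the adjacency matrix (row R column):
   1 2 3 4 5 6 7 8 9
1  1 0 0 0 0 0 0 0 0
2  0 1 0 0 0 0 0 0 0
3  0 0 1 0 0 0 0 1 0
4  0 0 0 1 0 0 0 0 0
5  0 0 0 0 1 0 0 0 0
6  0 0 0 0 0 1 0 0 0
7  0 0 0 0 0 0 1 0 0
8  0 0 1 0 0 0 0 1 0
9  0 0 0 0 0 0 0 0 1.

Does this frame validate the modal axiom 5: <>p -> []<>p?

By correspondence theory, 5 is valid on a frame iff R is Euclidean.
Euclidean: yes — any two successors of a common world are R-related.

Yes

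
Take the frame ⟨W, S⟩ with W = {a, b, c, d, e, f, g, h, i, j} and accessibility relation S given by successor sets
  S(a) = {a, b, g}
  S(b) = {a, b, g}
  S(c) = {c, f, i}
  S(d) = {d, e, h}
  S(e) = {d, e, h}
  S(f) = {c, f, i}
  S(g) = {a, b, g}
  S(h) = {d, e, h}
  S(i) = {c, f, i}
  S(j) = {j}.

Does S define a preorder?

Reflexive: yes — every world is S-related to itself.
Transitive: yes — every two-step S-path is closed by a direct edge.
So S is a preorder.

Yes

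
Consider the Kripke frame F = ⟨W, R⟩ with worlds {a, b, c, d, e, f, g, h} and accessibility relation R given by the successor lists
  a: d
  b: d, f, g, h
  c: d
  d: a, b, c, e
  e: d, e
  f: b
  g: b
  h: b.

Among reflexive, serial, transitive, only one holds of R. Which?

serial

Reflexive: no — a is not related to itself.
Serial: yes — every world has a successor (e.g. a R d).
Transitive: no — a R d and d R b, but not a R b.
Only serial holds.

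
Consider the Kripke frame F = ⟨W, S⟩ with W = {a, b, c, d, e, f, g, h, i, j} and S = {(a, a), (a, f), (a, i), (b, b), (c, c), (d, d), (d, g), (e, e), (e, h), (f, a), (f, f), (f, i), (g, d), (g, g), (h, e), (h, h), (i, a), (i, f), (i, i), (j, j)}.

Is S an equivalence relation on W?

Yes

Reflexive: yes — every world is S-related to itself.
Symmetric: yes — every pair in S has its reverse in S.
Transitive: yes — every two-step S-path is closed by a direct edge.
So S is an equivalence relation.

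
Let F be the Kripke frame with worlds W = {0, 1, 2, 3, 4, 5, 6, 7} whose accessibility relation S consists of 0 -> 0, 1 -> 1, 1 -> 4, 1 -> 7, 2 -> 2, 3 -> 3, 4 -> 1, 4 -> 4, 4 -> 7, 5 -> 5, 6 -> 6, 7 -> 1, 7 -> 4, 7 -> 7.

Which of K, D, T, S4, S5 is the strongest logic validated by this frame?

Serial (axiom D): yes — every world has a successor (e.g. 0 S 0).
Reflexive (axiom T): yes — every world is S-related to itself.
Transitive (axiom 4): yes — every two-step S-path is closed by a direct edge.
Euclidean (axiom 5): yes — any two successors of a common world are S-related.
So F validates K, D, T, S4, S5. The strongest is S5.

S5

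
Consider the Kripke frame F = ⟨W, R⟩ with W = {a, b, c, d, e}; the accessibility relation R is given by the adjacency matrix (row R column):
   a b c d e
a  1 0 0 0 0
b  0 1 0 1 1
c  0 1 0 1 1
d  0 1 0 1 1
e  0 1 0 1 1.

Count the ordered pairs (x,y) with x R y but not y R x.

3

Enumerating: (c,b), (c,d), (c,e).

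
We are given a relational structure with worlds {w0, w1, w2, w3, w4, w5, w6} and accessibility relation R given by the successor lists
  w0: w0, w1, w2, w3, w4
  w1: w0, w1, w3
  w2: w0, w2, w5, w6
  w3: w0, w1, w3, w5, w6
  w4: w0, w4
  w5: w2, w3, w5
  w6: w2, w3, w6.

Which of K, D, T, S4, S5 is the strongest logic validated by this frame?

T

Serial (axiom D): yes — every world has a successor (e.g. w0 R w0).
Reflexive (axiom T): yes — every world is R-related to itself.
Transitive (axiom 4): no — w0 R w2 and w2 R w5, but not w0 R w5.
Euclidean (axiom 5): no — w0 R w1 and w0 R w2, but not w1 R w2.
So F validates K, D, T; S4 would additionally require R to be transitive. The strongest is T.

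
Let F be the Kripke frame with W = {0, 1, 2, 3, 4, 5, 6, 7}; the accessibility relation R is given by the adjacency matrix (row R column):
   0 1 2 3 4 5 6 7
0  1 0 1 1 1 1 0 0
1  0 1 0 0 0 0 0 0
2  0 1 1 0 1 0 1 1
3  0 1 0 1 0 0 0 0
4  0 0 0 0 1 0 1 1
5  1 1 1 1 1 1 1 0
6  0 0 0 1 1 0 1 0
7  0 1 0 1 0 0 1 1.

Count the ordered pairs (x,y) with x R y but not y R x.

18

Enumerating: (0,2), (0,3), (0,4), (2,1), (2,4), (2,6), (2,7), (3,1), (4,7), (5,1), (5,2), (5,3), (5,4), (5,6), (6,3), (7,1), (7,3), (7,6).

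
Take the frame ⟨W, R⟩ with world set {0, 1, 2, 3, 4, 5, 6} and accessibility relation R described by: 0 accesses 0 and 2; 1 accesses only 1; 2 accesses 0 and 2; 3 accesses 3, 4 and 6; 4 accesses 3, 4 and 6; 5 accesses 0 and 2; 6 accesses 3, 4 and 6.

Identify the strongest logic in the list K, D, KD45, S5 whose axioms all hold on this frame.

Serial (axiom D): yes — every world has a successor (e.g. 0 R 0).
Euclidean (axiom 5): yes — any two successors of a common world are R-related.
Transitive (axiom 4): yes — every two-step R-path is closed by a direct edge.
Reflexive (axiom T): no — 5 is not related to itself.
So F validates K, D, KD45; S5 would additionally require R to be reflexive. The strongest is KD45.

KD45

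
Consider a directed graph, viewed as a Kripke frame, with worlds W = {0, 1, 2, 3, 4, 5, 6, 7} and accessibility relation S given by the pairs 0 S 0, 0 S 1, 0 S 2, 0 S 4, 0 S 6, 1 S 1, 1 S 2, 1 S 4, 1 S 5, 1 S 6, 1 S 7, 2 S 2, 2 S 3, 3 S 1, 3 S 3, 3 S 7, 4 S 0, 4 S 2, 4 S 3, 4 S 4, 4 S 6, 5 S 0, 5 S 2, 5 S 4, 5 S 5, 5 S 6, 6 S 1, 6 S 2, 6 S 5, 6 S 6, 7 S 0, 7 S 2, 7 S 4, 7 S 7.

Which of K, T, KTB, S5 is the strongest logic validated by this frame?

Reflexive (axiom T): yes — every world is S-related to itself.
Symmetric (axiom B): no — 0 S 1 but not 1 S 0.
Euclidean (axiom 5): no — 0 S 2 and 0 S 1, but not 2 S 1.
So F validates K, T; KTB would additionally require S to be symmetric. The strongest is T.

T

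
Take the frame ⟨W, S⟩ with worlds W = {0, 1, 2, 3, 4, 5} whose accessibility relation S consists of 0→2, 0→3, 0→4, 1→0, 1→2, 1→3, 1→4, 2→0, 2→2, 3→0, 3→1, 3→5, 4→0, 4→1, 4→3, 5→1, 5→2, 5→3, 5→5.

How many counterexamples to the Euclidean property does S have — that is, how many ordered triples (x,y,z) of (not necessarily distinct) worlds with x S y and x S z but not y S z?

Enumerating: (0,2,3), (0,2,4), (0,3,2), (0,3,3), (0,3,4), (0,4,2), (0,4,4), (1,0,0), (1,2,3), (1,2,4), (1,3,2), (1,3,3), … and 21 more.
Total: 33.

33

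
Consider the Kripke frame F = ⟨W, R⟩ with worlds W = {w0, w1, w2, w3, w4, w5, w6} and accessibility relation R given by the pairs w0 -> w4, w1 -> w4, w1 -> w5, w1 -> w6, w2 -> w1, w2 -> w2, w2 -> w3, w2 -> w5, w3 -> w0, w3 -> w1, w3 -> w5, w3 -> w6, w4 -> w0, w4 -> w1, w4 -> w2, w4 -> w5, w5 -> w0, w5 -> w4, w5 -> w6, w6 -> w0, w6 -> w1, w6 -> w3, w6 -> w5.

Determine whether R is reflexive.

No

Reflexive: no — w0 is not related to itself.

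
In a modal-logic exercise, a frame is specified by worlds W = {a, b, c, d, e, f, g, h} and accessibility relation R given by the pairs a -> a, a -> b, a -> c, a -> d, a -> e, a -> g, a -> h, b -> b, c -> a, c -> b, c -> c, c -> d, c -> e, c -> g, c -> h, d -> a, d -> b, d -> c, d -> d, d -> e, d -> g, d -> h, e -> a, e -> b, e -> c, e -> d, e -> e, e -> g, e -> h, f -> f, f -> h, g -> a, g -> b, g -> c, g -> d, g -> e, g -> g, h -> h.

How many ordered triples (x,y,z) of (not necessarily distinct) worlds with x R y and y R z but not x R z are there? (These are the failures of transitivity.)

Enumerating: (g,a,h), (g,c,h), (g,d,h), (g,e,h).

4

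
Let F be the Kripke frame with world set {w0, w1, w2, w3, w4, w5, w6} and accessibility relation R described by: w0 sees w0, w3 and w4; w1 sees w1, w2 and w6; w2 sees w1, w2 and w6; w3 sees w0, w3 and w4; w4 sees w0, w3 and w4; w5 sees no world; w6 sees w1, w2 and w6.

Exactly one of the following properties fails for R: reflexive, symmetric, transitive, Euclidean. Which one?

Reflexive: no — w5 is not related to itself.
Symmetric: yes — every pair in R has its reverse in R.
Transitive: yes — every two-step R-path is closed by a direct edge.
Euclidean: yes — any two successors of a common world are R-related.
Only reflexive fails.

reflexive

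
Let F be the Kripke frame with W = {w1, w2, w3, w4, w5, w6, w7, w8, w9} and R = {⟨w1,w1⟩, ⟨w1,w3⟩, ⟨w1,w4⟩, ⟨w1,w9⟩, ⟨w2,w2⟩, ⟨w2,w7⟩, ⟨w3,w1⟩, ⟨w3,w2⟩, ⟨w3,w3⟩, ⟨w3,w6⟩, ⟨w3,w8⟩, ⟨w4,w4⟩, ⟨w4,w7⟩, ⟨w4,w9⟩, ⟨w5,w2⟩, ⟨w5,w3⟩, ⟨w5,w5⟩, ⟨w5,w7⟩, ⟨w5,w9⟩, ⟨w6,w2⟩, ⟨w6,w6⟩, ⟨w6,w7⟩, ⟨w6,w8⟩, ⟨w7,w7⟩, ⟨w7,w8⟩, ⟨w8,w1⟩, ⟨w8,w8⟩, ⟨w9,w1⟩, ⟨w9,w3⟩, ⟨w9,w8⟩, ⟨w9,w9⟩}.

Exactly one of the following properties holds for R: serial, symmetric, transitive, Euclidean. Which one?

serial

Serial: yes — every world has a successor (e.g. w1 R w1).
Symmetric: no — w1 R w4 but not w4 R w1.
Transitive: no — w1 R w3 and w3 R w2, but not w1 R w2.
Euclidean: no — w1 R w3 and w1 R w4, but not w3 R w4.
Only serial holds.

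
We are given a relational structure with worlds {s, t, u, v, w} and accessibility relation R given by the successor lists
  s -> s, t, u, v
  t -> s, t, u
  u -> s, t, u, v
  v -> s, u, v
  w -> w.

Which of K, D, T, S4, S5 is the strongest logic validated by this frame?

T

Serial (axiom D): yes — every world has a successor (e.g. s R s).
Reflexive (axiom T): yes — every world is R-related to itself.
Transitive (axiom 4): no — t R s and s R v, but not t R v.
Euclidean (axiom 5): no — s R t and s R v, but not t R v.
So F validates K, D, T; S4 would additionally require R to be transitive. The strongest is T.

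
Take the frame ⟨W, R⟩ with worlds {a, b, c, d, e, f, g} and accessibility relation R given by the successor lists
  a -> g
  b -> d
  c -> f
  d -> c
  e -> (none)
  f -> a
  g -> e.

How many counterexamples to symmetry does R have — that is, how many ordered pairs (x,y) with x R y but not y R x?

Enumerating: (a,g), (b,d), (c,f), (d,c), (f,a), (g,e).

6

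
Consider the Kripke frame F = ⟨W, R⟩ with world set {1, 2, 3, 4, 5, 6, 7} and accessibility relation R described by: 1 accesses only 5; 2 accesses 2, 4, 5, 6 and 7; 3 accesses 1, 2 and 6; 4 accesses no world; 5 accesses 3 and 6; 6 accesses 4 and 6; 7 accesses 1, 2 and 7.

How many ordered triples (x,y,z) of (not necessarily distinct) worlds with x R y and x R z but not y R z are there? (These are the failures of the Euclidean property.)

Enumerating: (1,5,5), (2,4,2), (2,4,4), (2,4,5), (2,4,6), (2,4,7), (2,5,2), (2,5,4), (2,5,5), (2,5,7), (2,6,2), (2,6,5), … and 18 more.
Total: 30.

30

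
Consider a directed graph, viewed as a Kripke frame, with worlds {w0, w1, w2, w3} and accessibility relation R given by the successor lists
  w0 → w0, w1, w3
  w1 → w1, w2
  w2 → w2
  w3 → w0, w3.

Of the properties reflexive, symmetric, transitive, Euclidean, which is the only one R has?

reflexive

Reflexive: yes — every world is R-related to itself.
Symmetric: no — w0 R w1 but not w1 R w0.
Transitive: no — w0 R w1 and w1 R w2, but not w0 R w2.
Euclidean: no — w0 R w1 and w0 R w3, but not w1 R w3.
Only reflexive holds.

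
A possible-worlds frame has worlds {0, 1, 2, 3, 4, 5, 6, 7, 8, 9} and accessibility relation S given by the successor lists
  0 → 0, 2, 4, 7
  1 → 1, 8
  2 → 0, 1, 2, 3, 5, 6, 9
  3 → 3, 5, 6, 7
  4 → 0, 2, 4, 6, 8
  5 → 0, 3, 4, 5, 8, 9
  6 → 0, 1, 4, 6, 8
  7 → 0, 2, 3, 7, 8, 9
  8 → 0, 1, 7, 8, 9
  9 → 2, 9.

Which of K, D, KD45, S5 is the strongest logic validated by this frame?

Serial (axiom D): yes — every world has a successor (e.g. 0 S 0).
Euclidean (axiom 5): no — 0 S 2 and 0 S 4, but not 2 S 4.
Transitive (axiom 4): no — 0 S 2 and 2 S 1, but not 0 S 1.
Reflexive (axiom T): yes — every world is S-related to itself.
So F validates K, D; KD45 would additionally require S to be Euclidean and transitive. The strongest is D.

D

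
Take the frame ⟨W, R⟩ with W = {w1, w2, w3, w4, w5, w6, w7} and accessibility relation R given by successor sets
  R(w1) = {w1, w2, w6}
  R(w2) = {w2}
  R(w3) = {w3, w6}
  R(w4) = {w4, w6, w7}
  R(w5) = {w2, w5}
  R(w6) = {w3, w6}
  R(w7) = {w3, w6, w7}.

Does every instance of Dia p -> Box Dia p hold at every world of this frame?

No

Axiom 5 corresponds to the accessibility relation being Euclidean.
Euclidean: no — w1 R w2 and w1 R w6, but not w2 R w6.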